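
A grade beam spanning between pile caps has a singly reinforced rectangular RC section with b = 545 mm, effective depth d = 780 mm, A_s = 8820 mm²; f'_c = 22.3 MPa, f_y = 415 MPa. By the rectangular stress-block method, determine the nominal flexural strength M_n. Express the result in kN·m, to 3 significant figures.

T = A_s f_y = 8820 × 415 = 3660300 N = 3660.3 kN.
From C = T: a = T/(0.85 f'_c b) = 3660300/(0.85 × 22.3 × 545) = 354.32 mm.
M_n = T(d − a/2) = 3660.3 kN × (780 − 177.16) mm = 2206.58 kN·m.

M_n ≈ 2210 kN·m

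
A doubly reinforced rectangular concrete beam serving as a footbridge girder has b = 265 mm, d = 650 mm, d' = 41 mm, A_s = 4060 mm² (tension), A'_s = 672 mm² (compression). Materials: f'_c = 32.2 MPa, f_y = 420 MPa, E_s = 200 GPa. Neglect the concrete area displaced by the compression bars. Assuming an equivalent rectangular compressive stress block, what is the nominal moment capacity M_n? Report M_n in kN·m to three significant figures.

M_n ≈ 957 kN·m

Assume both tension and compression steel yield.
Net tension couple steel: A_s − A'_s = 3388 mm².
a = (A_s − A'_s) f_y / (0.85 f'_c b) = 1422960/(0.85 × 32.2 × 265) = 196.19 mm.
c = a/β₁ = 196.19/0.82 = 239.26 mm; ε'_s = 0.003(c − d')/c = 0.0025 ≥ f_y/E_s = 0.0021, so compression steel does yield.
M_n = (A_s − A'_s) f_y (d − a/2) + A'_s f_y (d − d') = [1422960 × (650 − 98.095) + 282240 × (650 − 41)] × 10⁻⁶ = 785.34 + 171.88 = 957.22 kN·m.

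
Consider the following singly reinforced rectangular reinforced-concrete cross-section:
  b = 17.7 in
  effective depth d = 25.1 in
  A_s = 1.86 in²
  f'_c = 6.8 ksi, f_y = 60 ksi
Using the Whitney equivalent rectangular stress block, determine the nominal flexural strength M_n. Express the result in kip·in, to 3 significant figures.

M_n ≈ 2740 kip·in

T = A_s f_y = 1.86 × 60 = 111.6 kips.
a = T/(0.85 f'_c b) = 111.6/(0.85 × 6.8 × 17.7) = 1.091 in.
M_n = T(d − a/2) = 111.6 × (25.1 − 0.5455) = 2740.3 kip·in.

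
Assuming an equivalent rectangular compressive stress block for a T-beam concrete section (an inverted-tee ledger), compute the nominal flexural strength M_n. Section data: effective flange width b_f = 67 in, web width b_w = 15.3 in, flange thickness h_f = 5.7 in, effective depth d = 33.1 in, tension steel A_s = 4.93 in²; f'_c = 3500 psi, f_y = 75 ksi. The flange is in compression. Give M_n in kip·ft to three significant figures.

Tension: T = A_s f_y = 4.93 × 75 = 369.75 kips.
Try a within the flange: a = T/(0.85 f'_c b_f) = 369.75/(0.85 × 3.5 × 67) = 1.855 in.
Since a = 1.855 ≤ h_f = 5.7 in, the stress block lies entirely in the flange; analyse as a rectangular beam of width b_f.
M_n = T(d − a/2) = 369.75 × (33.1 − 0.9275) = 11895.8 kip·in.
M_n = 11895.8/12 = 991.32 kip·ft.

M_n ≈ 991 kip·ft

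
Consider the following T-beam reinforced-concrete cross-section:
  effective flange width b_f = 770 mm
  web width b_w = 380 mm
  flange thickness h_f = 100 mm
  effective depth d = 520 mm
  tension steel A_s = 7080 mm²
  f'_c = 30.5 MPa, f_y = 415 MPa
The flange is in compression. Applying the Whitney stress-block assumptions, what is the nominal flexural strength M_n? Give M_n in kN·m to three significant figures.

Tension: T = A_s f_y = 7080 × 415 = 2938200 N.
Try a within the flange: a = T/(0.85 f'_c b_f) = 2938200/(0.85 × 30.5 × 770) = 147.19 mm.
a = 147.19 > h_f = 100 mm: the block extends into the web. Split into flange-overhang and web parts.
C_f = 0.85 f'_c (b_f − b_w) h_f = 0.85 × 30.5 × (770 − 380) × 100 = 1011075 N.
Remaining web compression depth: a_w = (T − C_f)/(0.85 f'_c b_w) = (2938200 − 1011075)/(0.85 × 30.5 × 380) = 195.62 mm.
M_n = C_f(d − h_f/2) + (T − C_f)(d − a_w/2) = 1011075 × (520 − 50) + 1927125 × (520 − 97.81) = 475.21 + 813.61 = 1288.82 × 10⁶ N·mm.
M_n = 1288.82 kN·m.

M_n ≈ 1290 kN·m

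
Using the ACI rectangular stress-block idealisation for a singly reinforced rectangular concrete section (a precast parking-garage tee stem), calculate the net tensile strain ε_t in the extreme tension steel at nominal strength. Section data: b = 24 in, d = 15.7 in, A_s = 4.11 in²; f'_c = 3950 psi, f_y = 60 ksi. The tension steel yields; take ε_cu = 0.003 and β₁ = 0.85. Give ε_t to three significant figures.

a = A_s f_y/(0.85 f'_c b) = 3.060 in.
β₁ = 0.85, so c = a/β₁ = 3.060/0.85 = 3.600 in.
From the linear strain diagram with ε_cu = 0.003: ε_t = 0.003 (d − c)/c = 0.003 × (15.7 − 3.600)/3.600 = 0.0101.
Since ε_t ≥ 0.005, the section is tension-controlled.

ε_t ≈ 0.0101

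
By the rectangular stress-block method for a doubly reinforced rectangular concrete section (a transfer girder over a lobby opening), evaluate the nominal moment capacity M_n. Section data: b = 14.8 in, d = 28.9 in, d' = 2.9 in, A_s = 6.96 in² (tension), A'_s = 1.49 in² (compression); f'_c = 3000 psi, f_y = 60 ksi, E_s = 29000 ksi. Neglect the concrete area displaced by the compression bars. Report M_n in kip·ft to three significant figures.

Assume both steels yield.
a = (A_s − A'_s) f_y/(0.85 f'_c b) = (6.96 − 1.49) × 60/(0.85 × 3 × 14.8) = 8.696 in.
c = a/β₁ = 8.696/0.85 = 10.231 in; ε'_s = 0.003(c − d')/c = 0.0021 ≥ ε_y = 0.0021, so the compression steel yields.
M_n = (A_s − A'_s) f_y (d − a/2) + A'_s f_y (d − d') = 328.2 × (28.9 − 4.348) + 89.4 × (28.9 − 2.9) = 8058.0 + 2324.4 = 10382.4 kip·in = 10382.4/12 = 865.20 kip·ft.

M_n ≈ 865 kip·ft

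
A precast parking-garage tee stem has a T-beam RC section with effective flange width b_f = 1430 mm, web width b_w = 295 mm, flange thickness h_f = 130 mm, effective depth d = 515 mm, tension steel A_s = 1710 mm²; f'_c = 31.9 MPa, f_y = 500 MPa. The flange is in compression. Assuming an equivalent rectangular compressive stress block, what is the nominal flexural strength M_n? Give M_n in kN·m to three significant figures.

Tension: T = A_s f_y = 1710 × 500 = 855000 N.
Try a within the flange: a = T/(0.85 f'_c b_f) = 855000/(0.85 × 31.9 × 1430) = 22.05 mm.
Since a = 22.05 ≤ h_f = 130 mm, the stress block lies entirely in the flange; analyse as a rectangular beam of width b_f.
M_n = T(d − a/2) = 855000 × (515 − 11.025) = 430.90 × 10⁶ N·mm.
M_n = 430.90 kN·m.

M_n ≈ 431 kN·m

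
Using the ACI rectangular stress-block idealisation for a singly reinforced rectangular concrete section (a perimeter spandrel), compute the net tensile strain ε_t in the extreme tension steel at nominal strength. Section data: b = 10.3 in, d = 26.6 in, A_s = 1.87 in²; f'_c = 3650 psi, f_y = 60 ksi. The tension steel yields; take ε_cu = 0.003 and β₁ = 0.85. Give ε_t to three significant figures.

a = A_s f_y/(0.85 f'_c b) = 3.511 in.
β₁ = 0.85, so c = a/β₁ = 3.511/0.85 = 4.131 in.
From the linear strain diagram with ε_cu = 0.003: ε_t = 0.003 (d − c)/c = 0.003 × (26.6 − 4.131)/4.131 = 0.0163.
Since ε_t ≥ 0.005, the section is tension-controlled.

ε_t ≈ 0.0163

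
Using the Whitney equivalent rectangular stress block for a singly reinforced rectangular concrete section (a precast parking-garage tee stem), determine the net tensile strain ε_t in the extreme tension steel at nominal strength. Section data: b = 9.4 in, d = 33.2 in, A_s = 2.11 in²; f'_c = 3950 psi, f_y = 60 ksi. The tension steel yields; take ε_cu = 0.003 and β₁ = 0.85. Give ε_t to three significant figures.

ε_t ≈ 0.0181

a = A_s f_y/(0.85 f'_c b) = 4.011 in.
β₁ = 0.85, so c = a/β₁ = 4.011/0.85 = 4.719 in.
From the linear strain diagram with ε_cu = 0.003: ε_t = 0.003 (d − c)/c = 0.003 × (33.2 − 4.719)/4.719 = 0.0181.
Since ε_t ≥ 0.005, the section is tension-controlled.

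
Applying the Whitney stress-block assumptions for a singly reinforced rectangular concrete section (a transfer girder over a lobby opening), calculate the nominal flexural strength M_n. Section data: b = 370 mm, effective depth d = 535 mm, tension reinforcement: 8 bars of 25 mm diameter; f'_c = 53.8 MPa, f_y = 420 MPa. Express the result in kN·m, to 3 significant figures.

A_s = 8 × 491 = 3928 mm².
T = A_s f_y = 3928 × 420 = 1649760 N = 1649.76 kN.
From C = T: a = T/(0.85 f'_c b) = 1649760/(0.85 × 53.8 × 370) = 97.50 mm.
M_n = T(d − a/2) = 1649.76 kN × (535 − 48.75) mm = 802.20 kN·m.

M_n ≈ 802 kN·m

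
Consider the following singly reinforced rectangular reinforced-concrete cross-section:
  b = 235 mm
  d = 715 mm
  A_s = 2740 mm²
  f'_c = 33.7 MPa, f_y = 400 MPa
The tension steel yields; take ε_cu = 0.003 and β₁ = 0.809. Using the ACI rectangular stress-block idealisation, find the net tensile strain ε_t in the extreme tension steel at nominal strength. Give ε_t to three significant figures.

ε_t ≈ 0.00766

a = A_s f_y/(0.85 f'_c b) = 162.81 mm.
β₁ = 0.809, so c = a/β₁ = 162.81/0.809 = 201.25 mm.
From the linear strain diagram with ε_cu = 0.003: ε_t = 0.003 (d − c)/c = 0.003 × (715 − 201.25)/201.25 = 0.00766.
Since ε_t ≥ 0.005, the section is tension-controlled.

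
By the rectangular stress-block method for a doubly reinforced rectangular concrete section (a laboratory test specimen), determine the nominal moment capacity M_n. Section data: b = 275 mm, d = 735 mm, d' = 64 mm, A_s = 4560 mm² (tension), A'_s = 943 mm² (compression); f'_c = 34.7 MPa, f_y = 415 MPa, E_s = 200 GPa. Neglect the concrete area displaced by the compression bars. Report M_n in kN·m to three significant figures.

Assume both tension and compression steel yield.
Net tension couple steel: A_s − A'_s = 3617 mm².
a = (A_s − A'_s) f_y / (0.85 f'_c b) = 1501055/(0.85 × 34.7 × 275) = 185.06 mm.
c = a/β₁ = 185.06/0.802 = 230.75 mm; ε'_s = 0.003(c − d')/c = 0.0022 ≥ f_y/E_s = 0.0021, so compression steel does yield.
M_n = (A_s − A'_s) f_y (d − a/2) + A'_s f_y (d − d') = [1501055 × (735 − 92.53) + 391345 × (735 − 64)] × 10⁻⁶ = 964.38 + 262.59 = 1226.97 kN·m.

M_n ≈ 1230 kN·m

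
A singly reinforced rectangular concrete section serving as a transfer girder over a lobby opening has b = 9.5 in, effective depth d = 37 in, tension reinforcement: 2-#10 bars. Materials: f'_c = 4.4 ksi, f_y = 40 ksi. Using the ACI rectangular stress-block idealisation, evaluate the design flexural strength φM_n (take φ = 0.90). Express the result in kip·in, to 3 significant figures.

A_s = 2 × 1.27 = 2.54 in².
T = A_s f_y = 2.54 × 40 = 101.6 kips.
a = T/(0.85 f'_c b) = 101.6/(0.85 × 4.4 × 9.5) = 2.860 in.
M_n = T(d − a/2) = 101.6 × (37 − 1.43) = 3613.9 kip·in.
φM_n = 0.90 × 3613.9 = 3252.5 kip·in.

φM_n ≈ 3250 kip·in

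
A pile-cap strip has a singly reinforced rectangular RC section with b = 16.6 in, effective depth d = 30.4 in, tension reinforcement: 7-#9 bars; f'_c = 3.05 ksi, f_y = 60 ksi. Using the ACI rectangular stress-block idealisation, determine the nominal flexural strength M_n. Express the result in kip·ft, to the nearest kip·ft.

M_n ≈ 893 kip·ft

A_s = 7 × 1 = 7 in².
T = A_s f_y = 7 × 60 = 420 kips.
a = T/(0.85 f'_c b) = 420/(0.85 × 3.05 × 16.6) = 9.759 in.
M_n = T(d − a/2) = 420 × (30.4 − 4.8795) = 10718.6 kip·in = 10718.6/12 = 893.22 kip·ft.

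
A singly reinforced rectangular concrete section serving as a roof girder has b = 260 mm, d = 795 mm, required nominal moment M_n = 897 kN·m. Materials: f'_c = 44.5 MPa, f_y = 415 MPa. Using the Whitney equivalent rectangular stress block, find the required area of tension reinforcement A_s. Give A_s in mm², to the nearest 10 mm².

A_s ≈ 2950 mm²

With M_n = 0.85 f'_c a b (d − a/2), solve the quadratic for a:
a = d − √(d² − 2M_n/(0.85 f'_c b)) = 795 − √(795² − 2 × 897×10⁶/(0.85 × 44.5 × 260)) = 124.47 mm.
A_s = 0.85 f'_c a b / f_y = 0.85 × 44.5 × 124.47 × 260 / 415 = 2949.6 mm².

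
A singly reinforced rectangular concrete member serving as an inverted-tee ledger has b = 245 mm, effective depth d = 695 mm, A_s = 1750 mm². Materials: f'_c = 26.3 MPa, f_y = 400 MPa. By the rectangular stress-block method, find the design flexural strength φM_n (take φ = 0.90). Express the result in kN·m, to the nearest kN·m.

T = A_s f_y = 1750 × 400 = 700000 N = 700 kN.
From C = T: a = T/(0.85 f'_c b) = 700000/(0.85 × 26.3 × 245) = 127.81 mm.
M_n = T(d − a/2) = 700 kN × (695 − 63.905) mm = 441.77 kN·m.
φM_n = 0.90 × 441.77 = 397.59 kN·m.

φM_n ≈ 398 kN·m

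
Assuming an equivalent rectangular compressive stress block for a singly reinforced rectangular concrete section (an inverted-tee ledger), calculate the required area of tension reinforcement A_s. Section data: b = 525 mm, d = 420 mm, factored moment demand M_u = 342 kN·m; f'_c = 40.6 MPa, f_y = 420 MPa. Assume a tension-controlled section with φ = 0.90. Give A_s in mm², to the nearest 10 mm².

M_n = M_u/φ = 342/0.90 = 380 kN·m.
With M_n = 0.85 f'_c a b (d − a/2), solve the quadratic for a:
a = d − √(d² − 2M_n/(0.85 f'_c b)) = 420 − √(420² − 2 × 380×10⁶/(0.85 × 40.6 × 525)) = 53.32 mm.
A_s = 0.85 f'_c a b / f_y = 0.85 × 40.6 × 53.32 × 525 / 420 = 2300.1 mm².

A_s ≈ 2300 mm²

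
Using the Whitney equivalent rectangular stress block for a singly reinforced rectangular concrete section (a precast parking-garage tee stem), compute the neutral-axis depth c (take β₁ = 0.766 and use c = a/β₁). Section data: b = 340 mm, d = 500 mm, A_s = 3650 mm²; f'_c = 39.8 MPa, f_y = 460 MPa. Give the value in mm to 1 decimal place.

c ≈ 190.6 mm

T = A_s f_y = 3650 × 460 = 1679000 N = 1679 kN.
Setting C = 0.85 f'_c a b equal to T: a = 1679000/(0.85 × 39.8 × 340) = 145.972 mm.
With β₁ = 0.766, c = a/β₁ = 145.972/0.766 = 190.6 mm.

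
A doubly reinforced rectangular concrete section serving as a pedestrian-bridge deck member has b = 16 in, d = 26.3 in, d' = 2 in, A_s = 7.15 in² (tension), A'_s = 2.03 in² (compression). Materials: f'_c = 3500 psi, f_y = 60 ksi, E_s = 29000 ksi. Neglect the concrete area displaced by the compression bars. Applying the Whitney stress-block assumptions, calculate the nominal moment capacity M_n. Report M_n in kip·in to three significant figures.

M_n ≈ 10000 kip·in

Assume both steels yield.
a = (A_s − A'_s) f_y/(0.85 f'_c b) = (7.15 − 2.03) × 60/(0.85 × 3.5 × 16) = 6.454 in.
c = a/β₁ = 6.454/0.85 = 7.593 in; ε'_s = 0.003(c − d')/c = 0.0022 ≥ ε_y = 0.0021, so the compression steel yields.
M_n = (A_s − A'_s) f_y (d − a/2) + A'_s f_y (d − d') = 307.2 × (26.3 − 3.227) + 121.8 × (26.3 − 2) = 7088.0 + 2959.7 = 10047.7 kip·in.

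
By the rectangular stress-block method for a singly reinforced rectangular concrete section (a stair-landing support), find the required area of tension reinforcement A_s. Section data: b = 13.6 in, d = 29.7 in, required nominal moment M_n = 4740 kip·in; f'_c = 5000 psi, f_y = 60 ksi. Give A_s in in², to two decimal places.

From M_n = 0.85 f'_c a b (d − a/2):
a = d − √(d² − 2M_n/(0.85 f'_c b)) = 29.7 − √(29.7² − 2 × 4740/(0.85 × 5 × 13.6)) = 2.903 in.
A_s = 0.85 f'_c a b / f_y = 0.85 × 5 × 2.903 × 13.6 / 60 = 2.797 in².

A_s ≈ 2.80 in²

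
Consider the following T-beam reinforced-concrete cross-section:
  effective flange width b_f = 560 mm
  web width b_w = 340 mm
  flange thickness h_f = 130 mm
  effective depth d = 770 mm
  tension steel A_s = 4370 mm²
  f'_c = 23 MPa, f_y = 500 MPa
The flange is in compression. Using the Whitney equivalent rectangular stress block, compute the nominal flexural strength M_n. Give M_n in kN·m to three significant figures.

Tension: T = A_s f_y = 4370 × 500 = 2185000 N.
Try a within the flange: a = T/(0.85 f'_c b_f) = 2185000/(0.85 × 23 × 560) = 199.58 mm.
a = 199.58 > h_f = 130 mm: the block extends into the web. Split into flange-overhang and web parts.
C_f = 0.85 f'_c (b_f − b_w) h_f = 0.85 × 23 × (560 − 340) × 130 = 559130 N.
Remaining web compression depth: a_w = (T − C_f)/(0.85 f'_c b_w) = (2185000 − 559130)/(0.85 × 23 × 340) = 244.60 mm.
M_n = C_f(d − h_f/2) + (T − C_f)(d − a_w/2) = 559130 × (770 − 65) + 1625870 × (770 − 122.3) = 394.19 + 1053.08 = 1447.27 × 10⁶ N·mm.
M_n = 1447.27 kN·m.

M_n ≈ 1450 kN·m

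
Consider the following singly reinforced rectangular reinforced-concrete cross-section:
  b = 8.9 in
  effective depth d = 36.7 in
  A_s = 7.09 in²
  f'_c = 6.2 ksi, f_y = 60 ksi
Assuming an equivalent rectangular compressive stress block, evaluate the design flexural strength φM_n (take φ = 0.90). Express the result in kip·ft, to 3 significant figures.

T = A_s f_y = 7.09 × 60 = 425.4 kips.
a = T/(0.85 f'_c b) = 425.4/(0.85 × 6.2 × 8.9) = 9.070 in.
M_n = T(d − a/2) = 425.4 × (36.7 − 4.535) = 13683.0 kip·in = 13683.0/12 = 1140.25 kip·ft.
φM_n = 0.90 × 1140.25 = 1026.23 kip·ft.

φM_n ≈ 1030 kip·ft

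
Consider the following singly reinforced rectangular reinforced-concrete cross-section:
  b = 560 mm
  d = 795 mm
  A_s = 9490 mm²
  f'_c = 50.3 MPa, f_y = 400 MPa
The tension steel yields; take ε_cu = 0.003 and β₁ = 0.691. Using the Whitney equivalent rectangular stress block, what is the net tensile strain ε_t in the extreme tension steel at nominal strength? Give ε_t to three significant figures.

ε_t ≈ 0.00739

a = A_s f_y/(0.85 f'_c b) = 158.54 mm.
β₁ = 0.691, so c = a/β₁ = 158.54/0.691 = 229.44 mm.
From the linear strain diagram with ε_cu = 0.003: ε_t = 0.003 (d − c)/c = 0.003 × (795 − 229.44)/229.44 = 0.00739.
Since ε_t ≥ 0.005, the section is tension-controlled.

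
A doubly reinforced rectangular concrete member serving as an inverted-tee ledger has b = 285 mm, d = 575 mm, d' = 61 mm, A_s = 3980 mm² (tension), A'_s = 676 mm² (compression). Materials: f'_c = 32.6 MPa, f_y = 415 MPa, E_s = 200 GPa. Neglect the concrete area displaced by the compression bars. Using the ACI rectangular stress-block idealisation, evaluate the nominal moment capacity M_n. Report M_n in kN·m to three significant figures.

Assume both tension and compression steel yield.
Net tension couple steel: A_s − A'_s = 3304 mm².
a = (A_s − A'_s) f_y / (0.85 f'_c b) = 1371160/(0.85 × 32.6 × 285) = 173.62 mm.
c = a/β₁ = 173.62/0.817 = 212.51 mm; ε'_s = 0.003(c − d')/c = 0.0021 ≥ f_y/E_s = 0.0021, so compression steel does yield.
M_n = (A_s − A'_s) f_y (d − a/2) + A'_s f_y (d − d') = [1371160 × (575 − 86.81) + 280540 × (575 − 61)] × 10⁻⁶ = 669.39 + 144.20 = 813.59 kN·m.

M_n ≈ 814 kN·m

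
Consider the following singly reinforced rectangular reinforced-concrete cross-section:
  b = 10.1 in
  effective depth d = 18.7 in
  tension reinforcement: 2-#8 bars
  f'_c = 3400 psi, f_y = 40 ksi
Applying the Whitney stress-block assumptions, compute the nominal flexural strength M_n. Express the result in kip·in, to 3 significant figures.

M_n ≈ 1110 kip·in

A_s = 2 × 0.79 = 1.58 in².
T = A_s f_y = 1.58 × 40 = 63.2 kips.
a = T/(0.85 f'_c b) = 63.2/(0.85 × 3.4 × 10.1) = 2.165 in.
M_n = T(d − a/2) = 63.2 × (18.7 − 1.0825) = 1113.4 kip·in.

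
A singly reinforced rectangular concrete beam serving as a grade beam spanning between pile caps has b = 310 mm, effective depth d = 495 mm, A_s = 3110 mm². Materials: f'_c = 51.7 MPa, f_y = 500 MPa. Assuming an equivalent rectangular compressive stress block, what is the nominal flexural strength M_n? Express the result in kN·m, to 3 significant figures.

T = A_s f_y = 3110 × 500 = 1555000 N = 1555 kN.
From C = T: a = T/(0.85 f'_c b) = 1555000/(0.85 × 51.7 × 310) = 114.15 mm.
M_n = T(d − a/2) = 1555 kN × (495 − 57.075) mm = 680.97 kN·m.

M_n ≈ 681 kN·m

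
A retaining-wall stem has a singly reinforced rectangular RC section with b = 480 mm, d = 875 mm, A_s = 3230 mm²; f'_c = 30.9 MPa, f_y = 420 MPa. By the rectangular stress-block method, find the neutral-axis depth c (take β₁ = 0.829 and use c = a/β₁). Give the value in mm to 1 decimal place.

c ≈ 129.8 mm

T = A_s f_y = 3230 × 420 = 1356600 N = 1356.6 kN.
Setting C = 0.85 f'_c a b equal to T: a = 1356600/(0.85 × 30.9 × 480) = 107.605 mm.
With β₁ = 0.829, c = a/β₁ = 107.605/0.829 = 129.8 mm.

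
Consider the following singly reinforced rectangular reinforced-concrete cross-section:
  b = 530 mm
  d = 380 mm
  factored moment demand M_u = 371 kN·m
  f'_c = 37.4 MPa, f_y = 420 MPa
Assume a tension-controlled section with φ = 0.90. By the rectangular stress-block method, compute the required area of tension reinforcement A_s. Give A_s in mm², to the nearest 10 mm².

A_s ≈ 2850 mm²

M_n = M_u/φ = 371/0.90 = 412.222 kN·m.
With M_n = 0.85 f'_c a b (d − a/2), solve the quadratic for a:
a = d − √(d² − 2M_n/(0.85 f'_c b)) = 380 − √(380² − 2 × 412.222×10⁶/(0.85 × 37.4 × 530)) = 71.02 mm.
A_s = 0.85 f'_c a b / f_y = 0.85 × 37.4 × 71.02 × 530 / 420 = 2849.0 mm².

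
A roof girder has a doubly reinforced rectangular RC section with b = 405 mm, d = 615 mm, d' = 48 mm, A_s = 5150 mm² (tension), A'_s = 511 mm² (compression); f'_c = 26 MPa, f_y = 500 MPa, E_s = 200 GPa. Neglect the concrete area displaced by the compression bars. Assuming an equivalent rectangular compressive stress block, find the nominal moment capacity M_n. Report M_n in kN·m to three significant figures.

M_n ≈ 1270 kN·m

Assume both tension and compression steel yield.
Net tension couple steel: A_s − A'_s = 4639 mm².
a = (A_s − A'_s) f_y / (0.85 f'_c b) = 2319500/(0.85 × 26 × 405) = 259.15 mm.
c = a/β₁ = 259.15/0.85 = 304.88 mm; ε'_s = 0.003(c − d')/c = 0.0025 ≥ f_y/E_s = 0.0025, so compression steel does yield.
M_n = (A_s − A'_s) f_y (d − a/2) + A'_s f_y (d − d') = [2319500 × (615 − 129.575) + 255500 × (615 − 48)] × 10⁻⁶ = 1125.94 + 144.87 = 1270.81 kN·m.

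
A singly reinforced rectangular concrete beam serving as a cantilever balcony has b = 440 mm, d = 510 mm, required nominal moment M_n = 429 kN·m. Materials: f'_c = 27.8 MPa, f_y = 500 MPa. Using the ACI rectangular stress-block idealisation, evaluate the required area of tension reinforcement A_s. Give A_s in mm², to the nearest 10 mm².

A_s ≈ 1840 mm²

With M_n = 0.85 f'_c a b (d − a/2), solve the quadratic for a:
a = d − √(d² − 2M_n/(0.85 f'_c b)) = 510 − √(510² − 2 × 429×10⁶/(0.85 × 27.8 × 440)) = 88.60 mm.
A_s = 0.85 f'_c a b / f_y = 0.85 × 27.8 × 88.60 × 440 / 500 = 1842.4 mm².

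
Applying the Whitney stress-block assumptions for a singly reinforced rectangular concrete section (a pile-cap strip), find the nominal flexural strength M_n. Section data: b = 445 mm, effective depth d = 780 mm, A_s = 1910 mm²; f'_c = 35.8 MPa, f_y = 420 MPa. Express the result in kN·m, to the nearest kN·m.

T = A_s f_y = 1910 × 420 = 802200 N = 802.2 kN.
From C = T: a = T/(0.85 f'_c b) = 802200/(0.85 × 35.8 × 445) = 59.24 mm.
M_n = T(d − a/2) = 802.2 kN × (780 − 29.62) mm = 601.95 kN·m.

M_n ≈ 602 kN·m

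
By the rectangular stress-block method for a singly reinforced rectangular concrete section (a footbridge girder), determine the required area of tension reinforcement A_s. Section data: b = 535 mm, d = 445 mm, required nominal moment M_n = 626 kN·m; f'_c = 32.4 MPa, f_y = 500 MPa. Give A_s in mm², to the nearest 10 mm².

With M_n = 0.85 f'_c a b (d − a/2), solve the quadratic for a:
a = d − √(d² − 2M_n/(0.85 f'_c b)) = 445 − √(445² − 2 × 626×10⁶/(0.85 × 32.4 × 535)) = 108.77 mm.
A_s = 0.85 f'_c a b / f_y = 0.85 × 32.4 × 108.77 × 535 / 500 = 3205.2 mm².

A_s ≈ 3210 mm²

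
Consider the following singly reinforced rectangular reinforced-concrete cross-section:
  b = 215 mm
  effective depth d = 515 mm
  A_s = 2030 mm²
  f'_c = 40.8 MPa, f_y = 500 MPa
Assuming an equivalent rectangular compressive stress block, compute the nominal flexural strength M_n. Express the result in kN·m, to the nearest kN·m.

T = A_s f_y = 2030 × 500 = 1015000 N = 1015 kN.
From C = T: a = T/(0.85 f'_c b) = 1015000/(0.85 × 40.8 × 215) = 136.13 mm.
M_n = T(d − a/2) = 1015 kN × (515 − 68.065) mm = 453.64 kN·m.

M_n ≈ 454 kN·m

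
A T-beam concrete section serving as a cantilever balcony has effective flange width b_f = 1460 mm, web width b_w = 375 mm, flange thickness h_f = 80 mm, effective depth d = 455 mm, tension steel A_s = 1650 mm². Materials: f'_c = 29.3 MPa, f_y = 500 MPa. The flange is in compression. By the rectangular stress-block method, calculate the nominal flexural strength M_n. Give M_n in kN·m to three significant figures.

M_n ≈ 366 kN·m

Tension: T = A_s f_y = 1650 × 500 = 825000 N.
Try a within the flange: a = T/(0.85 f'_c b_f) = 825000/(0.85 × 29.3 × 1460) = 22.69 mm.
Since a = 22.69 ≤ h_f = 80 mm, the stress block lies entirely in the flange; analyse as a rectangular beam of width b_f.
M_n = T(d − a/2) = 825000 × (455 − 11.345) = 366.02 × 10⁶ N·mm.
M_n = 366.02 kN·m.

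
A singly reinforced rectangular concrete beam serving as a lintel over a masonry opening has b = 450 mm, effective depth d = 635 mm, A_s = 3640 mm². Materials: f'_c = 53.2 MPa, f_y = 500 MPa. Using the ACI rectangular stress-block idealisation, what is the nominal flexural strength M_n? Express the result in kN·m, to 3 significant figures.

M_n ≈ 1070 kN·m

T = A_s f_y = 3640 × 500 = 1820000 N = 1820 kN.
From C = T: a = T/(0.85 f'_c b) = 1820000/(0.85 × 53.2 × 450) = 89.44 mm.
M_n = T(d − a/2) = 1820 kN × (635 − 44.72) mm = 1074.31 kN·m.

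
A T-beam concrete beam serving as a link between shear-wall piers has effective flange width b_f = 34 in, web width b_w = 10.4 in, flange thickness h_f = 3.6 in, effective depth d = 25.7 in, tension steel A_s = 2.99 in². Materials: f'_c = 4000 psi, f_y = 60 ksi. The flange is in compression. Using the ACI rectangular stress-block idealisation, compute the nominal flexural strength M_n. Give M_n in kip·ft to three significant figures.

M_n ≈ 373 kip·ft

Tension: T = A_s f_y = 2.99 × 60 = 179.4 kips.
Try a within the flange: a = T/(0.85 f'_c b_f) = 179.4/(0.85 × 4 × 34) = 1.552 in.
Since a = 1.552 ≤ h_f = 3.6 in, the stress block lies entirely in the flange; analyse as a rectangular beam of width b_f.
M_n = T(d − a/2) = 179.4 × (25.7 − 0.776) = 4471.4 kip·in.
M_n = 4471.4/12 = 372.62 kip·ft.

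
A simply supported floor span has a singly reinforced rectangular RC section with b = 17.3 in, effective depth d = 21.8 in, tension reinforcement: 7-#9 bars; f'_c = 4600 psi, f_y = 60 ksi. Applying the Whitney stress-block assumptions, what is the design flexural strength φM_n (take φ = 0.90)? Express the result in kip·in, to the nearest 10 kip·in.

φM_n ≈ 7070 kip·in

A_s = 7 × 1 = 7 in².
T = A_s f_y = 7 × 60 = 420 kips.
a = T/(0.85 f'_c b) = 420/(0.85 × 4.6 × 17.3) = 6.209 in.
M_n = T(d − a/2) = 420 × (21.8 − 3.1045) = 7852.1 kip·in.
φM_n = 0.90 × 7852.1 = 7066.9 kip·in.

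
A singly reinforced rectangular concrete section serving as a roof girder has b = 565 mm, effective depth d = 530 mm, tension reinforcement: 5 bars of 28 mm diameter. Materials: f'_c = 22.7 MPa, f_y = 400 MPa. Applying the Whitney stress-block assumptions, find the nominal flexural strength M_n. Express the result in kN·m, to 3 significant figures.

A_s = 5 × 616 = 3080 mm².
T = A_s f_y = 3080 × 400 = 1232000 N = 1232 kN.
From C = T: a = T/(0.85 f'_c b) = 1232000/(0.85 × 22.7 × 565) = 113.01 mm.
M_n = T(d − a/2) = 1232 kN × (530 − 56.505) mm = 583.35 kN·m.

M_n ≈ 583 kN·m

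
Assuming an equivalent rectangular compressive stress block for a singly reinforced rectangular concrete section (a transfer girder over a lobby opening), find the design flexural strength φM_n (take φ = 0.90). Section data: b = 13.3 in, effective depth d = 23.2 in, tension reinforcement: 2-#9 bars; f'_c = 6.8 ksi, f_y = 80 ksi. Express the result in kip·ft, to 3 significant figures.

A_s = 2 × 1 = 2 in².
T = A_s f_y = 2 × 80 = 160 kips.
a = T/(0.85 f'_c b) = 160/(0.85 × 6.8 × 13.3) = 2.081 in.
M_n = T(d − a/2) = 160 × (23.2 − 1.0405) = 3545.5 kip·in = 3545.5/12 = 295.46 kip·ft.
φM_n = 0.90 × 295.46 = 265.91 kip·ft.

φM_n ≈ 266 kip·ft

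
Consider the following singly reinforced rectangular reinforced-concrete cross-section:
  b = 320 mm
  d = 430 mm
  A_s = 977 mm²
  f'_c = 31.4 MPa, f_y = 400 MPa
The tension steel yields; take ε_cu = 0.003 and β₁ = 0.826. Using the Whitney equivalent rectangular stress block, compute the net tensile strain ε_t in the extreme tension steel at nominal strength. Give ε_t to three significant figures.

a = A_s f_y/(0.85 f'_c b) = 45.76 mm.
β₁ = 0.826, so c = a/β₁ = 45.76/0.826 = 55.40 mm.
From the linear strain diagram with ε_cu = 0.003: ε_t = 0.003 (d − c)/c = 0.003 × (430 − 55.40)/55.40 = 0.0203.
Since ε_t ≥ 0.005, the section is tension-controlled.

ε_t ≈ 0.0203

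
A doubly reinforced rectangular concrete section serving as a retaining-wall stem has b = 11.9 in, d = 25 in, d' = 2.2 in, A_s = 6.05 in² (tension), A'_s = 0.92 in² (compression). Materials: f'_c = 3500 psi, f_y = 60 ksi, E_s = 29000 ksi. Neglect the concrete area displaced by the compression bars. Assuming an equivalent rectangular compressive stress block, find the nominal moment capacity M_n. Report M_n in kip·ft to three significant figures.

Assume both steels yield.
a = (A_s − A'_s) f_y/(0.85 f'_c b) = (6.05 − 0.92) × 60/(0.85 × 3.5 × 11.9) = 8.694 in.
c = a/β₁ = 8.694/0.85 = 10.228 in; ε'_s = 0.003(c − d')/c = 0.0024 ≥ ε_y = 0.0021, so the compression steel yields.
M_n = (A_s − A'_s) f_y (d − a/2) + A'_s f_y (d − d') = 307.8 × (25 − 4.347) + 55.2 × (25 − 2.2) = 6357.0 + 1258.6 = 7615.6 kip·in = 7615.6/12 = 634.63 kip·ft.

M_n ≈ 635 kip·ft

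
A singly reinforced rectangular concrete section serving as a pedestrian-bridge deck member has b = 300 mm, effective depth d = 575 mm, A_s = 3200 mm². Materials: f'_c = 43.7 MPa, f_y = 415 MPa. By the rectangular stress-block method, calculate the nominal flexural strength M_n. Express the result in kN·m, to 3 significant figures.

T = A_s f_y = 3200 × 415 = 1328000 N = 1328 kN.
From C = T: a = T/(0.85 f'_c b) = 1328000/(0.85 × 43.7 × 300) = 119.17 mm.
M_n = T(d − a/2) = 1328 kN × (575 − 59.585) mm = 684.47 kN·m.

M_n ≈ 684 kN·m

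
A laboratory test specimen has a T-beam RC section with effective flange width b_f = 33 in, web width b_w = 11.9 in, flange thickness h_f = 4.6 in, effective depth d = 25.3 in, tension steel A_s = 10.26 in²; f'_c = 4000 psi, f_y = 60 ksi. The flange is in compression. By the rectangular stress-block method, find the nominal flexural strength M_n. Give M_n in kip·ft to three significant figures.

M_n ≈ 1150 kip·ft

Tension: T = A_s f_y = 10.26 × 60 = 615.6 kips.
Try a within the flange: a = T/(0.85 f'_c b_f) = 615.6/(0.85 × 4 × 33) = 5.487 in.
a = 5.487 > h_f = 4.6 in: the block extends into the web. Split into flange-overhang and web parts.
C_f = 0.85 f'_c (b_f − b_w) h_f = 0.85 × 4 × (33 − 11.9) × 4.6 = 330.0 kips.
Remaining web compression depth: a_w = (T − C_f)/(0.85 f'_c b_w) = (615.6 − 330.0)/(0.85 × 4 × 11.9) = 7.059 in.
M_n = C_f(d − h_f/2) + (T − C_f)(d − a_w/2) = 330.0 × (25.3 − 2.3) + 285.6 × (25.3 − 3.5295) = 7590.0 + 6217.7 = 13807.7 kip·in.
M_n = 13807.7/12 = 1150.64 kip·ft.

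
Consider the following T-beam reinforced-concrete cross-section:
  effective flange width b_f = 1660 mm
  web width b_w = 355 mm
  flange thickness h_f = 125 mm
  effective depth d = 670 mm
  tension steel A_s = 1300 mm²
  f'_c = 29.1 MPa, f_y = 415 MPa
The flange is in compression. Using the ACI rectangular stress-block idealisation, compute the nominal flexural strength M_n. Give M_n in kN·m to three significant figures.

M_n ≈ 358 kN·m

Tension: T = A_s f_y = 1300 × 415 = 539500 N.
Try a within the flange: a = T/(0.85 f'_c b_f) = 539500/(0.85 × 29.1 × 1660) = 13.14 mm.
Since a = 13.14 ≤ h_f = 125 mm, the stress block lies entirely in the flange; analyse as a rectangular beam of width b_f.
M_n = T(d − a/2) = 539500 × (670 − 6.57) = 357.92 × 10⁶ N·mm.
M_n = 357.92 kN·m.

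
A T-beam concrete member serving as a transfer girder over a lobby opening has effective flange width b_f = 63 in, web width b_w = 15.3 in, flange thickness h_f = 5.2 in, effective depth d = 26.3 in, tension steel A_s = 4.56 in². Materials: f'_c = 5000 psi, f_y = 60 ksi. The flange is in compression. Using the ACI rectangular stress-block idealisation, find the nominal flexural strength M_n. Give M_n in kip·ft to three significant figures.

Tension: T = A_s f_y = 4.56 × 60 = 273.6 kips.
Try a within the flange: a = T/(0.85 f'_c b_f) = 273.6/(0.85 × 5 × 63) = 1.022 in.
Since a = 1.022 ≤ h_f = 5.2 in, the stress block lies entirely in the flange; analyse as a rectangular beam of width b_f.
M_n = T(d − a/2) = 273.6 × (26.3 − 0.511) = 7055.9 kip·in.
M_n = 7055.9/12 = 587.99 kip·ft.

M_n ≈ 588 kip·ft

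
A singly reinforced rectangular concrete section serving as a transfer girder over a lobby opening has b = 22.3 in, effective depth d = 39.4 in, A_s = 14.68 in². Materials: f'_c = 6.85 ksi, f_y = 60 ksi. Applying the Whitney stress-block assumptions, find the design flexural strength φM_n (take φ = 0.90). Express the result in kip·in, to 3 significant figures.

T = A_s f_y = 14.68 × 60 = 880.8 kips.
a = T/(0.85 f'_c b) = 880.8/(0.85 × 6.85 × 22.3) = 6.784 in.
M_n = T(d − a/2) = 880.8 × (39.4 − 3.392) = 31715.8 kip·in.
φM_n = 0.90 × 31715.8 = 28544.2 kip·in.

φM_n ≈ 28500 kip·in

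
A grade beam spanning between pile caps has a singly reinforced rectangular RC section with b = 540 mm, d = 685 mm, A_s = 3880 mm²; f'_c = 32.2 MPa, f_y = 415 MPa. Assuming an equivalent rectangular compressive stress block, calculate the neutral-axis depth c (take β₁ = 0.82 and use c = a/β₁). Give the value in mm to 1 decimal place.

T = A_s f_y = 3880 × 415 = 1610200 N = 1610.2 kN.
Setting C = 0.85 f'_c a b equal to T: a = 1610200/(0.85 × 32.2 × 540) = 108.946 mm.
With β₁ = 0.82, c = a/β₁ = 108.946/0.82 = 132.9 mm.

c ≈ 132.9 mm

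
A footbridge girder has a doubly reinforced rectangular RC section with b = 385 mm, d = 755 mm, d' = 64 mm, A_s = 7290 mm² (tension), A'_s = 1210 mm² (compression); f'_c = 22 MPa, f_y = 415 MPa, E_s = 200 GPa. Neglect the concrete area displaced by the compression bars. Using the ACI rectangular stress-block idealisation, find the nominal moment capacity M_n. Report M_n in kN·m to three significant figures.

Assume both tension and compression steel yield.
Net tension couple steel: A_s − A'_s = 6080 mm².
a = (A_s − A'_s) f_y / (0.85 f'_c b) = 2523200/(0.85 × 22 × 385) = 350.47 mm.
c = a/β₁ = 350.47/0.85 = 412.32 mm; ε'_s = 0.003(c − d')/c = 0.0025 ≥ f_y/E_s = 0.0021, so compression steel does yield.
M_n = (A_s − A'_s) f_y (d − a/2) + A'_s f_y (d − d') = [2523200 × (755 − 175.235) + 502150 × (755 − 64)] × 10⁻⁶ = 1462.86 + 346.99 = 1809.85 kN·m.

M_n ≈ 1810 kN·m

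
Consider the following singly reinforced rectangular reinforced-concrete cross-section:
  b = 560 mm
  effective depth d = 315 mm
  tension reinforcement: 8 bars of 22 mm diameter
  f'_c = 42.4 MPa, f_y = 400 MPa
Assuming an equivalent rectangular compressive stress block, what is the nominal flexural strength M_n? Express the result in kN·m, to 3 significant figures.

M_n ≈ 346 kN·m

A_s = 8 × 380 = 3040 mm².
T = A_s f_y = 3040 × 400 = 1216000 N = 1216 kN.
From C = T: a = T/(0.85 f'_c b) = 1216000/(0.85 × 42.4 × 560) = 60.25 mm.
M_n = T(d − a/2) = 1216 kN × (315 − 30.125) mm = 346.41 kN·m.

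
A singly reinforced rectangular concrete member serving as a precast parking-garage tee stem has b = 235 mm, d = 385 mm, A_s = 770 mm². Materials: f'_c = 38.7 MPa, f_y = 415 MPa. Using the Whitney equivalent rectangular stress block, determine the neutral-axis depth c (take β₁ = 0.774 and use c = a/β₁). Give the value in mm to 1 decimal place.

c ≈ 53.4 mm

T = A_s f_y = 770 × 415 = 319550 N = 319.55 kN.
Setting C = 0.85 f'_c a b equal to T: a = 319550/(0.85 × 38.7 × 235) = 41.337 mm.
With β₁ = 0.774, c = a/β₁ = 41.337/0.774 = 53.4 mm.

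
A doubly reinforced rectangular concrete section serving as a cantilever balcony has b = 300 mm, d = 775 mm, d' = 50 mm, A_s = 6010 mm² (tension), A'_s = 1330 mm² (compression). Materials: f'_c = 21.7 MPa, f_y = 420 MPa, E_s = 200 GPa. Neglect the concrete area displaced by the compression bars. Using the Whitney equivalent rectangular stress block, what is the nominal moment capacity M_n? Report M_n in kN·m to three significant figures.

Assume both tension and compression steel yield.
Net tension couple steel: A_s − A'_s = 4680 mm².
a = (A_s − A'_s) f_y / (0.85 f'_c b) = 1965600/(0.85 × 21.7 × 300) = 355.22 mm.
c = a/β₁ = 355.22/0.85 = 417.91 mm; ε'_s = 0.003(c − d')/c = 0.0026 ≥ f_y/E_s = 0.0021, so compression steel does yield.
M_n = (A_s − A'_s) f_y (d − a/2) + A'_s f_y (d − d') = [1965600 × (775 − 177.61) + 558600 × (775 − 50)] × 10⁻⁶ = 1174.23 + 404.99 = 1579.22 kN·m.

M_n ≈ 1580 kN·m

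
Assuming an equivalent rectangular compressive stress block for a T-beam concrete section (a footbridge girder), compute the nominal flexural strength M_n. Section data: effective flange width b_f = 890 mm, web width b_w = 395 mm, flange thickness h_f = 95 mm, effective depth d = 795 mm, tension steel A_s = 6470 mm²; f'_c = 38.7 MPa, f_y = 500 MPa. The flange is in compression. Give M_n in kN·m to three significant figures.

M_n ≈ 2390 kN·m

Tension: T = A_s f_y = 6470 × 500 = 3235000 N.
Try a within the flange: a = T/(0.85 f'_c b_f) = 3235000/(0.85 × 38.7 × 890) = 110.50 mm.
a = 110.50 > h_f = 95 mm: the block extends into the web. Split into flange-overhang and web parts.
C_f = 0.85 f'_c (b_f − b_w) h_f = 0.85 × 38.7 × (890 − 395) × 95 = 1546887 N.
Remaining web compression depth: a_w = (T − C_f)/(0.85 f'_c b_w) = (3235000 − 1546887)/(0.85 × 38.7 × 395) = 129.92 mm.
M_n = C_f(d − h_f/2) + (T − C_f)(d − a_w/2) = 1546887 × (795 − 47.5) + 1688113 × (795 − 64.96) = 1156.30 + 1232.39 = 2388.69 × 10⁶ N·mm.
M_n = 2388.69 kN·m.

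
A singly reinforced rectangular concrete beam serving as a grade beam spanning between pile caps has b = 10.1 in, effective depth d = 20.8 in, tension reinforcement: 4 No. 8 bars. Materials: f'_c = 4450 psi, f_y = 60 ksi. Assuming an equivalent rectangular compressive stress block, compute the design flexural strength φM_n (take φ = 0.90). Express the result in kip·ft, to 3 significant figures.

A_s = 4 × 0.79 = 3.16 in².
T = A_s f_y = 3.16 × 60 = 189.6 kips.
a = T/(0.85 f'_c b) = 189.6/(0.85 × 4.45 × 10.1) = 4.963 in.
M_n = T(d − a/2) = 189.6 × (20.8 − 2.4815) = 3473.2 kip·in = 3473.2/12 = 289.43 kip·ft.
φM_n = 0.90 × 289.43 = 260.49 kip·ft.

φM_n ≈ 260 kip·ft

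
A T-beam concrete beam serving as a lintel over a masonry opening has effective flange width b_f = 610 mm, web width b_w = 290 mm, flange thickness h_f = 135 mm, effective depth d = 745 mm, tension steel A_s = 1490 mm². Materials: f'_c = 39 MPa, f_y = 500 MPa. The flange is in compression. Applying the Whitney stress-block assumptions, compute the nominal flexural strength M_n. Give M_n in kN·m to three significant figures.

M_n ≈ 541 kN·m

Tension: T = A_s f_y = 1490 × 500 = 745000 N.
Try a within the flange: a = T/(0.85 f'_c b_f) = 745000/(0.85 × 39 × 610) = 36.84 mm.
Since a = 36.84 ≤ h_f = 135 mm, the stress block lies entirely in the flange; analyse as a rectangular beam of width b_f.
M_n = T(d − a/2) = 745000 × (745 − 18.42) = 541.30 × 10⁶ N·mm.
M_n = 541.30 kN·m.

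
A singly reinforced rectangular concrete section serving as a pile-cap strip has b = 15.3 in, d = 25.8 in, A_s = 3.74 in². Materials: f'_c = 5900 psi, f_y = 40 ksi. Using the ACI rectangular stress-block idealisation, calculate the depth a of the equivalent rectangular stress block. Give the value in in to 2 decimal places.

a ≈ 1.95 in

T = A_s f_y = 3.74 × 40 = 149.6 kips.
a = T/(0.85 f'_c b) = 149.6/(0.85 × 5.9 × 15.3) = 1.95 in.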